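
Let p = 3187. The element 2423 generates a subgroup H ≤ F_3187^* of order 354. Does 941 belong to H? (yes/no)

941 ∈ ⟨2423⟩ iff 941^354 ≡ 1 (mod 3187), since |⟨2423⟩| = 354.
941^354 mod 3187 = 2716.
Since 2716 ≠ 1, 941 does not lie in the subgroup.

no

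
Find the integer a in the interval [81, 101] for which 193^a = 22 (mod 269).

85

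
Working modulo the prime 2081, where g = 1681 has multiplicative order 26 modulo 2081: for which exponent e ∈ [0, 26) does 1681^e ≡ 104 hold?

6

Successive powers of 1681 modulo 2081:
  1681^0=1  1681^1=1681  1681^2=1844  1681^3=1155  1681^4=2063  1681^5=957
  1681^6=104
So 1681^6 ≡ 104 (mod 2081), giving e = 6.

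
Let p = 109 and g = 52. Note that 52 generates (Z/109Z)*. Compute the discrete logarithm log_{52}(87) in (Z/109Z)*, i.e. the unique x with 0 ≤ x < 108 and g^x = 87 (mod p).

50

Baby-step giant-step with m = ceil(sqrt(108)) = 11.
Baby table (52^j mod 109 for j=0..10):
  0:1  1:52  2:88  3:107  4:5  5:42  6:4  7:99
  8:25  9:101  10:20
Giant step factor: 52^(-11) ≡ 85 (mod 109).
Scan 87·85^i mod 109 for i = 0, 1, …:
  i=0: 87   i=1: 92   i=2: 81   i=3: 18
  i=4: 4
Match at i=4, j=6: x = 4·11 + 6 = 50.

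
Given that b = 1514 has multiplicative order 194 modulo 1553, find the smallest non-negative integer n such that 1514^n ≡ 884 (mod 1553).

180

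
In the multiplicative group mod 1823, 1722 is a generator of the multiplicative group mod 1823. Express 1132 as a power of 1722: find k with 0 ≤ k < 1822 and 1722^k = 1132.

178

Baby-step giant-step with m = ceil(sqrt(1822)) = 43.
Baby table (1722^j mod 1823 for j=0..42):
  0:1  1:1722  2:1086  3:1517  4:1738  5:1293  6:663  7:488
  8:1756  9:1298  10:158  11:449  12:226  13:873  14:1154  15:118
  16:843  17:538  18:352  19:908  20:1265  21:1668  22:1071  23:1209
  24:32  25:414  26:115  27:1146  28:926  29:1270  30:1163  31:1032
  32:1502  33:1430  34:1410  35:1607  36:1763  37:591  38:468  39:130
  40:1454  41:809  42:326
Giant step factor: 1722^(-43) ≡ 765 (mod 1823).
Scan 1132·765^i mod 1823 for i = 0, 1, …:
  i=0: 1132   i=1: 55   i=2: 146   i=3: 487
  i=4: 663
Match at i=4, j=6: k = 4·43 + 6 = 178.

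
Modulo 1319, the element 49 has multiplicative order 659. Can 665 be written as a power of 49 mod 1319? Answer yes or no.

yes

665 ∈ ⟨49⟩ iff 665^659 ≡ 1 (mod 1319), since |⟨49⟩| = 659.
665^659 mod 1319 = 1.
Since 1 = 1, 665 lies in the subgroup.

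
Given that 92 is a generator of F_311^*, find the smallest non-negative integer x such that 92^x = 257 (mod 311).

167

Baby-step giant-step with m = ceil(sqrt(310)) = 18.
Baby table (92^j mod 311 for j=0..17):
  0:1  1:92  2:67  3:255  4:135  5:291  6:26  7:215
  8:187  9:99  10:89  11:102  12:54  13:303  14:197  15:86
  16:137  17:164
Giant step factor: 92^(-18) ≡ 173 (mod 311).
Scan 257·173^i mod 311 for i = 0, 1, …:
  i=0: 257   i=1: 299   i=2: 101   i=3: 57
  i=4: 220   i=5: 118   i=6: 199   i=7: 217
  i=8: 221   i=9: 291
Match at i=9, j=5: x = 9·18 + 5 = 167.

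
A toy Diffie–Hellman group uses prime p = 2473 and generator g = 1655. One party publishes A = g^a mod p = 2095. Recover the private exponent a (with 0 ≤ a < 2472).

Baby-step giant-step with m = ceil(sqrt(2472)) = 50.
Baby table (1655^j mod 2473 for j=0..49):
  0:1  1:1655  2:1414  3:712  4:1212  5:257  6:2452  7:2340
  8:2455  9:2359  10:1751  11:2022  12:441  13:320  14:378  15:2394
  16:324  17:2052  18:631  19:699  20:1954  21:1659  22:615  23:1422
  24:1587  25:159  26:1007  27:2256  28:1923  29:2287  30:1295  31:1607
  32:1110  33:2084  34:1658  35:1433  36:8  37:875  38:1420  39:750
  40:2277  41:2056  42:2305  43:1409  44:2329  45:1561  46:1643  47:1338
  48:1055  49:87
Giant step factor: 1655^(-50) ≡ 1903 (mod 2473).
Scan 2095·1903^i mod 2473 for i = 0, 1, …:
  i=0: 2095   i=1: 309   i=2: 1926   i=3: 192
  i=4: 1845   i=5: 1848   i=6: 138   i=7: 476
  i=8: 710   i=9: 872     …   i=24: 551
  i=25: 1
Match at i=25, j=0: a = 25·50 + 0 = 1250.

1250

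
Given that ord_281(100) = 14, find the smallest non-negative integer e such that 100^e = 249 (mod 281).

4

Successive powers of 100 modulo 281:
  100^0=1  100^1=100  100^2=165  100^3=202  100^4=249
So 100^4 ≡ 249 (mod 281), giving e = 4.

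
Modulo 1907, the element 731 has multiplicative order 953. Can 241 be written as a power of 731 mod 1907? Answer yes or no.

241 ∈ ⟨731⟩ iff 241^953 ≡ 1 (mod 1907), since |⟨731⟩| = 953.
241^953 mod 1907 = 1906.
Since 1906 ≠ 1, 241 does not lie in the subgroup.

no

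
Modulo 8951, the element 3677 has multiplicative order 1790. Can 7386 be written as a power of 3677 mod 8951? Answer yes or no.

no

7386 ∈ ⟨3677⟩ iff 7386^1790 ≡ 1 (mod 8951), since |⟨3677⟩| = 1790.
7386^1790 mod 8951 = 2910.
Since 2910 ≠ 1, 7386 does not lie in the subgroup.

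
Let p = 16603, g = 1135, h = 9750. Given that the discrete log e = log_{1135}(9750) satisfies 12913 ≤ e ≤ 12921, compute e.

Compute 1135^12913 mod 16603 = 740, then multiply by 1135 repeatedly:
  1135^12913=740  1135^12914=9750
Found 9750 at exponent 12914.

12914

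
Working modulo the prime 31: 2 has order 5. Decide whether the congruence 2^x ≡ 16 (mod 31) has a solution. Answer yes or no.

yes

⟨2⟩ has order 5; its elements mod 31 are {1, 2, 4, 8, 16}.
16 is in this set.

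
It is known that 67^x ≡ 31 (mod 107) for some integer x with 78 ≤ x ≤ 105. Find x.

97

Compute 67^78 mod 107 = 39, then multiply by 67 repeatedly:
  67^78=39  67^79=45  67^80=19  67^81=96  67^82=12
  67^83=55  67^84=47  67^85=46  67^86=86  67^87=91
  67^88=105  67^89=80  67^90=10  67^91=28  67^92=57
  67^93=74  67^94=36  67^95=58  67^96=34  67^97=31
Found 31 at exponent 97.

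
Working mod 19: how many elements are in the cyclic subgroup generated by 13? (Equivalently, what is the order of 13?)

18

The order of 13 must divide p − 1 = 18 = 2 · 3^2.
Divisors: 1, 2, 3, 6, 9, 18.
Check each in increasing order: 13^1 ≡ 13;  13^2 ≡ 17;  13^3 ≡ 12;  13^6 ≡ 11;  13^9 ≡ 18;  13^18 ≡ 1.
Smallest exponent giving 1 is 18.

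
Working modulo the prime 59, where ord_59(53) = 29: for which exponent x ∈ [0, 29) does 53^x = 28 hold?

22

Successive powers of 53 modulo 59:
  53^0=1  53^1=53  53^2=36  53^3=20  53^4=57  53^5=12
  53^6=46  53^7=19  53^8=4  53^9=35  53^10=26  53^11=21
  53^12=51  53^13=48  53^14=7  53^15=17  53^16=16  53^17=22
  53^18=45  53^19=25  53^20=27  53^21=15  53^22=28
So 53^22 ≡ 28 (mod 59), giving x = 22.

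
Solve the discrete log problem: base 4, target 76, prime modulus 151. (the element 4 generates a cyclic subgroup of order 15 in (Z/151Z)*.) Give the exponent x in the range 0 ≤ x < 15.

Successive powers of 4 modulo 151:
  4^0=1  4^1=4  4^2=16  4^3=64  4^4=105  4^5=118
  4^6=19  4^7=76
So 4^7 ≡ 76 (mod 151), giving x = 7.

7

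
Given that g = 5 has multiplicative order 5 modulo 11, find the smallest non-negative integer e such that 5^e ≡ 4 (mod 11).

Successive powers of 5 modulo 11:
  5^0=1  5^1=5  5^2=3  5^3=4
So 5^3 ≡ 4 (mod 11), giving e = 3.

3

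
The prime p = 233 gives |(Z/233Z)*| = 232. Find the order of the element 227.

232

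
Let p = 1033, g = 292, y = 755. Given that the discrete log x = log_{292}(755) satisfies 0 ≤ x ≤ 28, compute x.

Compute 292^0 mod 1033 = 1, then multiply by 292 repeatedly:
  292^0=1  292^1=292  292^2=558  292^3=755
Found 755 at exponent 3.

3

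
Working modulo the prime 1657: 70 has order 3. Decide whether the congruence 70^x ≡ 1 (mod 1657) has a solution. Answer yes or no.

yes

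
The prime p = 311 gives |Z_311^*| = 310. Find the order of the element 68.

62

The order of 68 must divide p − 1 = 310 = 2 · 5 · 31.
Divisors: 1, 2, 5, 10, 31, 62, 155, 310.
Check each in increasing order: 68^1 ≡ 68;  68^2 ≡ 270;  68^5 ≡ 171;  68^10 ≡ 7;  68^31 ≡ 310;  68^62 ≡ 1.
Smallest exponent giving 1 is 62.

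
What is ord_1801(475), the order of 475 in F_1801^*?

600

The order of 475 must divide p − 1 = 1800 = 2^3 · 3^2 · 5^2.
Divisors: 1, 2, 3, 4, 5, 6, 8, 9, 10, 12, 15, 18, 20, 24, 25, 30, 36, 40, 45, 50, 60, 72, 75, 90, 100, 120, 150, 180, 200, 225, 300, 360, 450, 600, 900, 1800.
Check each in increasing order: 475^1 ≡ 475;  475^2 ≡ 500;  475^3 ≡ 1569;  475^4 ≡ 1462;  475^5 ≡ 1065;  475^6 ≡ 1595;  475^8 ≡ 1458;  475^9 ≡ 966;  475^10 ≡ 1396;  475^12 ≡ 1013;  475^15 ≡ 915;  475^18 ≡ 238;  475^20 ≡ 134;  475^24 ≡ 1400;  475^25 ≡ 431;  475^30 ≡ 1561;  475^36 ≡ 813;  475^40 ≡ 1747;  475^45 ≡ 122;  475^50 ≡ 258;  475^60 ≡ 1769;  475^72 ≡ 2;  475^75 ≡ 1337;  475^90 ≡ 476;  475^100 ≡ 1728;  475^120 ≡ 1024;  475^150 ≡ 977;  475^180 ≡ 1451;  475^200 ≡ 1727;  475^225 ≡ 524;  475^300 ≡ 1800;  475^360 ≡ 32;  475^450 ≡ 824;  475^600 ≡ 1.
Smallest exponent giving 1 is 600.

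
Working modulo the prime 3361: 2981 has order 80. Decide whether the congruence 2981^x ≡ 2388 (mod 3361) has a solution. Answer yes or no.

yes

2388 ∈ ⟨2981⟩ iff 2388^80 ≡ 1 (mod 3361), since |⟨2981⟩| = 80.
2388^80 mod 3361 = 1.
Since 1 = 1, 2388 lies in the subgroup.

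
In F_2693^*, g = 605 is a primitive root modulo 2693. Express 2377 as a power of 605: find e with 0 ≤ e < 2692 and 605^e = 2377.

319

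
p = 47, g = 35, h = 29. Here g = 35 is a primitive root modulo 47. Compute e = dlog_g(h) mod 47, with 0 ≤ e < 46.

15

Successive powers of 35 modulo 47:
  35^0=1  35^1=35  35^2=3  35^3=11  35^4=9  35^5=33
  35^6=27  35^7=5  35^8=34  35^9=15  35^10=8  35^11=45
  35^12=24  35^13=41  35^14=25  35^15=29
So 35^15 ≡ 29 (mod 47), giving e = 15.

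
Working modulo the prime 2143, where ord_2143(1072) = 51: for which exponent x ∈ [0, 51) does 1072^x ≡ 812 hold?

8

Baby-step giant-step with m = ceil(sqrt(51)) = 8.
Baby table (1072^j mod 2143 for j=0..7):
  0:1  1:1072  2:536  3:268  4:134  5:67  6:1105  7:1624
Giant step factor: 1072^(-8) ≡ 256 (mod 2143).
Scan 812·256^i mod 2143 for i = 0, 1, …:
  i=0: 812   i=1: 1
Match at i=1, j=0: x = 1·8 + 0 = 8.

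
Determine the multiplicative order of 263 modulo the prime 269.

The order of 263 must divide p − 1 = 268 = 2^2 · 67.
Divisors: 1, 2, 4, 67, 134, 268.
Check each in increasing order: 263^1 ≡ 263;  263^2 ≡ 36;  263^4 ≡ 220;  263^67 ≡ 1.
Smallest exponent giving 1 is 67.

67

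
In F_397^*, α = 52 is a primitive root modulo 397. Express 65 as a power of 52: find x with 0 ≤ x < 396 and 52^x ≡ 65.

42

Baby-step giant-step with m = ceil(sqrt(396)) = 20.
Baby table (52^j mod 397 for j=0..19):
  0:1  1:52  2:322  3:70  4:67  5:308  6:136  7:323
  8:122  9:389  10:378  11:203  12:234  13:258  14:315  15:103
  16:195  17:215  18:64  19:152
Giant step factor: 52^(-20) ≡ 11 (mod 397).
Scan 65·11^i mod 397 for i = 0, 1, …:
  i=0: 65   i=1: 318   i=2: 322
Match at i=2, j=2: x = 2·20 + 2 = 42.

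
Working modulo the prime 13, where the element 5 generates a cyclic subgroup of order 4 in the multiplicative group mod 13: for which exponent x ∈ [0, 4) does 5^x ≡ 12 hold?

2

Successive powers of 5 modulo 13:
  5^0=1  5^1=5  5^2=12
So 5^2 ≡ 12 (mod 13), giving x = 2.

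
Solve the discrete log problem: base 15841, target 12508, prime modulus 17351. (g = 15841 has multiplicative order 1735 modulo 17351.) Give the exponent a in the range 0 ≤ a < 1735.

Baby-step giant-step with m = ceil(sqrt(1735)) = 42.
Baby table (15841^j mod 17351 for j=0..41):
  0:1  1:15841  2:7119  3:7930  4:15241  5:10867  6:4876  7:11415
  8:10244  9:8652  10:783  11:14889  12:4506  13:14883  14:13566  15:6871
  16:688  17:2180  18:4890  19:7626  20:5804  21:15566  22:5945  23:10868
  24:3366  25:1183  26:823  27:6542  28:11650  29:2414  30:15921  31:7776
  32:4867  33:7654  34:15577  35:6686  36:2422  37:3841  38:12675  39:16254
  40:8125  41:15758
Giant step factor: 15841^(-42) ≡ 191 (mod 17351).
Scan 12508·191^i mod 17351 for i = 0, 1, …:
  i=0: 12508   i=1: 11941   i=2: 7750   i=3: 5415
  i=4: 10556   i=5: 3480   i=6: 5342   i=7: 13964
  i=8: 12421   i=9: 12675
Match at i=9, j=38: a = 9·42 + 38 = 416.

416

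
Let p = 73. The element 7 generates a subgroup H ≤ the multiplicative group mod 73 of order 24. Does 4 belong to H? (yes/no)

⟨7⟩ has order 24; its elements mod 73 are {1, 3, 7, 8, 9, 10, 17, 21, 22, 24, 27, 30, 43, 46, 49, 51, 52, 56, 63, 64, 65, 66, 70, 72}.
4 is not in this set.

no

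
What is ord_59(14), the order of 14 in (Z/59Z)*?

The order of 14 must divide p − 1 = 58 = 2 · 29.
Divisors: 1, 2, 29, 58.
Check each in increasing order: 14^1 ≡ 14;  14^2 ≡ 19;  14^29 ≡ 58;  14^58 ≡ 1.
Smallest exponent giving 1 is 58.

58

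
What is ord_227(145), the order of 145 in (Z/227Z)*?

226

The order of 145 must divide p − 1 = 226 = 2 · 113.
Divisors: 1, 2, 113, 226.
Check each in increasing order: 145^1 ≡ 145;  145^2 ≡ 141;  145^113 ≡ 226;  145^226 ≡ 1.
Smallest exponent giving 1 is 226.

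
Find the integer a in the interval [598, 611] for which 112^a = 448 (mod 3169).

Compute 112^598 mod 3169 = 1423, then multiply by 112 repeatedly:
  112^598=1423  112^599=926  112^600=2304  112^601=1359  112^602=96
  112^603=1245  112^604=4  112^605=448
Found 448 at exponent 605.

605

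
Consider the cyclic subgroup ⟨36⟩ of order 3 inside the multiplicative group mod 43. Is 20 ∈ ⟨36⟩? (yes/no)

no

20 ∈ ⟨36⟩ iff 20^3 ≡ 1 (mod 43), since |⟨36⟩| = 3.
20^3 mod 43 = 2.
Since 2 ≠ 1, 20 does not lie in the subgroup.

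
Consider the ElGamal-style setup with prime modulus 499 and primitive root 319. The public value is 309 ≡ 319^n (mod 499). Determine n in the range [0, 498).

Baby-step giant-step with m = ceil(sqrt(498)) = 23.
Baby table (319^j mod 499 for j=0..22):
  0:1  1:319  2:464  3:312  4:227  5:58  6:39  7:465
  8:132  9:192  10:370  11:266  12:24  13:171  14:158  15:3
  16:458  17:394  18:437  19:182  20:174  21:117  22:397
Giant step factor: 319^(-23) ≡ 218 (mod 499).
Scan 309·218^i mod 499 for i = 0, 1, …:
  i=0: 309   i=1: 496   i=2: 344   i=3: 142
  i=4: 18   i=5: 431   i=6: 146   i=7: 391
  i=8: 408   i=9: 122   i=10: 149   i=11: 47
  i=12: 266
Match at i=12, j=11: n = 12·23 + 11 = 287.

287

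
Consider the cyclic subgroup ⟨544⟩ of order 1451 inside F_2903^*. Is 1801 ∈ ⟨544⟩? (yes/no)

yes

1801 ∈ ⟨544⟩ iff 1801^1451 ≡ 1 (mod 2903), since |⟨544⟩| = 1451.
1801^1451 mod 2903 = 1.
Since 1 = 1, 1801 lies in the subgroup.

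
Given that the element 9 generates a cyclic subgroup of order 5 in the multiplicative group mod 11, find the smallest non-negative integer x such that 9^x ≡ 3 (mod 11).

3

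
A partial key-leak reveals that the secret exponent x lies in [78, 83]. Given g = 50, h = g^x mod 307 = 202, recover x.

81

Compute 50^78 mod 307 = 16, then multiply by 50 repeatedly:
  50^78=16  50^79=186  50^80=90  50^81=202
Found 202 at exponent 81.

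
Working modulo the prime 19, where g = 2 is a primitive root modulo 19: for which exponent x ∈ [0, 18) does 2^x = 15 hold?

11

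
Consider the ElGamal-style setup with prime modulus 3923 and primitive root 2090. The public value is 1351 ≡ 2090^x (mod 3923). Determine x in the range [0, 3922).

Baby-step giant-step with m = ceil(sqrt(3922)) = 63.
Baby table (2090^j mod 3923 for j=0..62):
  0:1  1:2090  2:1801  3:1933  4:3203  5:1632  6:1793  7:905
  8:564  9:1860  10:3630  11:3541  12:1912  13:2466  14:3041  15:430
  16:333  17:1599  18:3437  19:317  20:3466  21:2082  22:773  23:3217
  24:3431  25:3469  26:506  27:2253  28:1170  29:1271  30:519  31:1962
  32:1045  33:2862  34:2928  35:3563  36:816  37:2858  38:2414  39:282
  40:930  41:1815  42:3732  43:956  44:1233  45:3482  46:215  47:2128
  48:2761  49:3680  50:2120  51:1733  52:1041  53:2348  54:3570  55:3677
  56:3696  57:253  58:3088  59:585  60:2597  61:2221  62:981
Giant step factor: 2090^(-63) ≡ 229 (mod 3923).
Scan 1351·229^i mod 3923 for i = 0, 1, …:
  i=0: 1351   i=1: 3385   i=2: 2334   i=3: 958
  i=4: 3617   i=5: 540   i=6: 2047   i=7: 1926
  i=8: 1678   i=9: 3731     …   i=42: 204
  i=43: 3563
Match at i=43, j=35: x = 43·63 + 35 = 2744.

2744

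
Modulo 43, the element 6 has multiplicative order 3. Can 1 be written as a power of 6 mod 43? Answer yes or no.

yes

1 ∈ ⟨6⟩ iff 1^3 ≡ 1 (mod 43), since |⟨6⟩| = 3.
1^3 mod 43 = 1.
Since 1 = 1, 1 lies in the subgroup.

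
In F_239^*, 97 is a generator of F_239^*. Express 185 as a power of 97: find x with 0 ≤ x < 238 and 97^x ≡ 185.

Baby-step giant-step with m = ceil(sqrt(238)) = 16.
Baby table (97^j mod 239 for j=0..15):
  0:1  1:97  2:88  3:171  4:96  5:230  6:83  7:164
  8:134  9:92  10:81  11:209  12:197  13:228  14:128  15:227
Giant step factor: 97^(-16) ≡ 54 (mod 239).
Scan 185·54^i mod 239 for i = 0, 1, …:
  i=0: 185   i=1: 191   i=2: 37   i=3: 86
  i=4: 103   i=5: 65   i=6: 164
Match at i=6, j=7: x = 6·16 + 7 = 103.

103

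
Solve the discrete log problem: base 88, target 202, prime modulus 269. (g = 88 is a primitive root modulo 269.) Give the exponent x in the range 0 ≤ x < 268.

Baby-step giant-step with m = ceil(sqrt(268)) = 17.
Baby table (88^j mod 269 for j=0..16):
  0:1  1:88  2:212  3:95  4:21  5:234  6:148  7:112
  8:172  9:72  10:149  11:200  12:115  13:167  14:170  15:165
  16:263
Giant step factor: 88^(-17) ≡ 27 (mod 269).
Scan 202·27^i mod 269 for i = 0, 1, …:
  i=0: 202   i=1: 74   i=2: 115
Match at i=2, j=12: x = 2·17 + 12 = 46.

46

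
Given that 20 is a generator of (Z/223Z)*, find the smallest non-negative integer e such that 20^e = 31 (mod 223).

Baby-step giant-step with m = ceil(sqrt(222)) = 15.
Baby table (20^j mod 223 for j=0..14):
  0:1  1:20  2:177  3:195  4:109  5:173  6:115  7:70
  8:62  9:125  10:47  11:48  12:68  13:22  14:217
Giant step factor: 20^(-15) ≡ 13 (mod 223).
Scan 31·13^i mod 223 for i = 0, 1, …:
  i=0: 31   i=1: 180   i=2: 110   i=3: 92
  i=4: 81   i=5: 161   i=6: 86   i=7: 3
  i=8: 39   i=9: 61   i=10: 124   i=11: 51
  i=12: 217
Match at i=12, j=14: e = 12·15 + 14 = 194.

194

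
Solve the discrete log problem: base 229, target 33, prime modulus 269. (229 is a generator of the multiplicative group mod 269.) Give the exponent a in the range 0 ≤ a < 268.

Baby-step giant-step with m = ceil(sqrt(268)) = 17.
Baby table (229^j mod 269 for j=0..16):
  0:1  1:229  2:255  3:22  4:196  5:230  6:215  7:8
  8:218  9:157  10:176  11:223  12:226  13:106  14:64  15:130
  16:180
Giant step factor: 229^(-17) ≡ 158 (mod 269).
Scan 33·158^i mod 269 for i = 0, 1, …:
  i=0: 33   i=1: 103   i=2: 134   i=3: 190
  i=4: 161   i=5: 152   i=6: 75   i=7: 14
  i=8: 60   i=9: 65     …   i=14: 63
  i=15: 1
Match at i=15, j=0: a = 15·17 + 0 = 255.

255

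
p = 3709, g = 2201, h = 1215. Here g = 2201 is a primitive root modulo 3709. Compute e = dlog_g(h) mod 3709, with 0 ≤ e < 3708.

890

Baby-step giant-step with m = ceil(sqrt(3708)) = 61.
Baby table (2201^j mod 3709 for j=0..60):
  0:1  1:2201  2:447  3:962  4:3232  5:3479  6:1903  7:1042
  8:1280  9:2149  10:974  11:3681  12:1425  13:2320  14:2736  15:2229
  16:2731  17:2351  18:496  19:1250  20:2881  21:2400  22:784  23:899
  24:1802  25:1281  26:641  27:1421  28:934  29:948  30:2090  31:930
  32:3271  33:302  34:791  35:1470  36:1222  37:597  38:1011  39:3520
  40:3128  41:824  42:3632  43:1137  44:2671  45:106  46:3348  47:2874
  48:1829  49:1364  50:1583  51:1432  52:2891  53:2156  54:1545  55:3101
  56:741  57:2690  58:1126  59:714  60:2607
Giant step factor: 2201^(-61) ≡ 383 (mod 3709).
Scan 1215·383^i mod 3709 for i = 0, 1, …:
  i=0: 1215   i=1: 1720   i=2: 2267   i=3: 355
  i=4: 2441   i=5: 235   i=6: 989   i=7: 469
  i=8: 1595   i=9: 2609     …   i=13: 2308
  i=14: 1222
Match at i=14, j=36: e = 14·61 + 36 = 890.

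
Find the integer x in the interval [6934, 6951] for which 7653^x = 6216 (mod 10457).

Compute 7653^6934 mod 10457 = 1266, then multiply by 7653 repeatedly:
  7653^6934=1266  7653^6935=5516  7653^6936=9496  7653^6937=7195  7653^6938=7230
  7653^6939=3203  7653^6940=1351  7653^6941=7687  7653^6942=7986  7653^6943=6150
  7653^6944=9450  7653^6945=238  7653^6946=1896  7653^6947=6229  7653^6948=7531
  7653^6949=6216
Found 6216 at exponent 6949.

6949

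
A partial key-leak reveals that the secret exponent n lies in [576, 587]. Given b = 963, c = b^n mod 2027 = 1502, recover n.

Compute 963^576 mod 2027 = 609, then multiply by 963 repeatedly:
  963^576=609  963^577=664  963^578=927  963^579=821  963^580=93
  963^581=371  963^582=521  963^583=1054  963^584=1502
Found 1502 at exponent 584.

584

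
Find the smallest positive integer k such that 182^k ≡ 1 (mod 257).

The order of 182 must divide p − 1 = 256 = 2^8.
Divisors: 1, 2, 4, 8, 16, 32, 64, 128, 256.
Check each in increasing order: 182^1 ≡ 182;  182^2 ≡ 228;  182^4 ≡ 70;  182^8 ≡ 17;  182^16 ≡ 32;  182^32 ≡ 253;  182^64 ≡ 16;  182^128 ≡ 256;  182^256 ≡ 1.
Smallest exponent giving 1 is 256.

256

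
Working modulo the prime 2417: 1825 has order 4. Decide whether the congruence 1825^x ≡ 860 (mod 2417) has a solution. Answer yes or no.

no

860 ∈ ⟨1825⟩ iff 860^4 ≡ 1 (mod 2417), since |⟨1825⟩| = 4.
860^4 mod 2417 = 4.
Since 4 ≠ 1, 860 does not lie in the subgroup.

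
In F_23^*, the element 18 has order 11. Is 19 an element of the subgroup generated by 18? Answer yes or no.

⟨18⟩ has order 11; its elements mod 23 are {1, 2, 3, 4, 6, 8, 9, 12, 13, 16, 18}.
19 is not in this set.

no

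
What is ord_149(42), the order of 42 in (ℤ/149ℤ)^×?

74

The order of 42 must divide p − 1 = 148 = 2^2 · 37.
Divisors: 1, 2, 4, 37, 74, 148.
Check each in increasing order: 42^1 ≡ 42;  42^2 ≡ 125;  42^4 ≡ 129;  42^37 ≡ 148;  42^74 ≡ 1.
Smallest exponent giving 1 is 74.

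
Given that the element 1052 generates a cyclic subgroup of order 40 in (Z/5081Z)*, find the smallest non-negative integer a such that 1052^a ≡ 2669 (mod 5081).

30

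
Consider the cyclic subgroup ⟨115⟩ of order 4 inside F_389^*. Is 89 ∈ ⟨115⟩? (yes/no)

⟨115⟩ has order 4; its elements mod 389 are {1, 115, 274, 388}.
89 is not in this set.

no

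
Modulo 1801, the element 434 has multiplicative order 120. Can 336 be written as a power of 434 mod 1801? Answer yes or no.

336 ∈ ⟨434⟩ iff 336^120 ≡ 1 (mod 1801), since |⟨434⟩| = 120.
336^120 mod 1801 = 1.
Since 1 = 1, 336 lies in the subgroup.

yes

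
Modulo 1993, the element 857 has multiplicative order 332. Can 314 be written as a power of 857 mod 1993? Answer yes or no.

yes

314 ∈ ⟨857⟩ iff 314^332 ≡ 1 (mod 1993), since |⟨857⟩| = 332.
314^332 mod 1993 = 1.
Since 1 = 1, 314 lies in the subgroup.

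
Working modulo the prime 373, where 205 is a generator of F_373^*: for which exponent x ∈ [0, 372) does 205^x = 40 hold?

208

Baby-step giant-step with m = ceil(sqrt(372)) = 20.
Baby table (205^j mod 373 for j=0..19):
  0:1  1:205  2:249  3:317  4:83  5:230  6:152  7:201
  8:175  9:67  10:307  11:271  12:351  13:339  14:117  15:113
  16:39  17:162  18:13  19:54
Giant step factor: 205^(-20) ≡ 115 (mod 373).
Scan 40·115^i mod 373 for i = 0, 1, …:
  i=0: 40   i=1: 124   i=2: 86   i=3: 192
  i=4: 73   i=5: 189   i=6: 101   i=7: 52
  i=8: 12   i=9: 261   i=10: 175
Match at i=10, j=8: x = 10·20 + 8 = 208.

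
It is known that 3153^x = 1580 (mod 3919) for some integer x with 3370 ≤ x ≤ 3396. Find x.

3382

Compute 3153^3370 mod 3919 = 2321, then multiply by 3153 repeatedly:
  3153^3370=2321  3153^3371=1340  3153^3372=338  3153^3373=3665  3153^3374=2533
  3153^3375=3546  3153^3376=3550  3153^3377=486  3153^3378=29  3153^3379=1300
  3153^3380=3545  3153^3381=397  3153^3382=1580
Found 1580 at exponent 3382.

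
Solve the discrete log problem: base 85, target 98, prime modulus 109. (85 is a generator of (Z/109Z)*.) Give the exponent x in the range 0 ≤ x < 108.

89

Baby-step giant-step with m = ceil(sqrt(108)) = 11.
Baby table (85^j mod 109 for j=0..10):
  0:1  1:85  2:31  3:19  4:89  5:44  6:34  7:56
  8:73  9:101  10:83
Giant step factor: 85^(-11) ≡ 69 (mod 109).
Scan 98·69^i mod 109 for i = 0, 1, …:
  i=0: 98   i=1: 4   i=2: 58   i=3: 78
  i=4: 41   i=5: 104   i=6: 91   i=7: 66
  i=8: 85
Match at i=8, j=1: x = 8·11 + 1 = 89.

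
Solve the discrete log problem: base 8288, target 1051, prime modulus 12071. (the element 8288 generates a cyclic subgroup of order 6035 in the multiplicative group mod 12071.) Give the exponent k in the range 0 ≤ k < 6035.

Baby-step giant-step with m = ceil(sqrt(6035)) = 78.
Baby table (8288^j mod 12071 for j=0..77):
  0:1  1:8288  2:6954  3:7798  4:1690  5:4360  6:7177  7:9159
  8:7344  9:5090  10:9846  11:3688  12:2372  13:7548  14:5902  15:4084
  16:1108  17:9144  18:3734  19:9419  20:1515  21:2480  22:9398  23:8532
  24:1298  25:2563  26:9255  27:6306  28:8769  29:10052  30:9005  31:10518
  32:8493  33:3983  34:8990  35:6908  36:751  37:7723  38:7782  39:1863
  40:1735  41:3119  42:6261  43:10010  44:10968  45:8154  46:6894  47:5429
  48:6935  49:7249  50:2345  51:1050  52:11280  53:10816  54:3762  55:63
  56:3091  57:3546  58:8434  59:9902  60:9118  61:5524  62:9680  63:3974
  64:6824  65:4677  66:2995  67:4584  68:4755  69:9696  70:3801  71:9449
  72:8735  73:5893  74:1918  75:10948  76:11388  77:595
Giant step factor: 8288^(-78) ≡ 11106 (mod 12071).
Scan 1051·11106^i mod 12071 for i = 0, 1, …:
  i=0: 1051   i=1: 11820   i=2: 795   i=3: 5369
  i=4: 9445   i=5: 11251   i=6: 6685   i=7: 6960
  i=8: 7147   i=9: 7757     …   i=68: 11100
  i=69: 7548
Match at i=69, j=13: k = 69·78 + 13 = 5395.

5395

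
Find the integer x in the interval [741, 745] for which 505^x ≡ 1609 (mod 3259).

742

Compute 505^741 mod 3259 = 29, then multiply by 505 repeatedly:
  505^741=29  505^742=1609
Found 1609 at exponent 742.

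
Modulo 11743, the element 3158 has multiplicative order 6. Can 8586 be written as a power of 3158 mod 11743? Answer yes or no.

⟨3158⟩ has order 6; its elements mod 11743 are {1, 3157, 3158, 8585, 8586, 11742}.
8586 is in this set.

yes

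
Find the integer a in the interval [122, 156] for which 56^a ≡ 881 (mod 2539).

142

Compute 56^122 mod 2539 = 386, then multiply by 56 repeatedly:
  56^122=386  56^123=1304  56^124=1932  56^125=1554  56^126=698
  56^127=1003  56^128=310  56^129=2126  56^130=2262  56^131=2261
  56^132=2205  56^133=1608  56^134=1183  56^135=234  56^136=409
  56^137=53  56^138=429  56^139=1173  56^140=2213  56^141=2056
  56^142=881
Found 881 at exponent 142.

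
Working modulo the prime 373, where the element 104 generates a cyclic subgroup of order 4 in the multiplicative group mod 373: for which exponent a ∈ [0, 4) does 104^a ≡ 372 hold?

2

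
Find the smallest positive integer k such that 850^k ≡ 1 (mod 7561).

108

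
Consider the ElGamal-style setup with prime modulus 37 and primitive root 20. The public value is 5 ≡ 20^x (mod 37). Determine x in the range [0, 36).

Successive powers of 20 modulo 37:
  20^0=1  20^1=20  20^2=30  20^3=8  20^4=12  20^5=18
  20^6=27  20^7=22  20^8=33  20^9=31  20^10=28  20^11=5
So 20^11 ≡ 5 (mod 37), giving x = 11.

11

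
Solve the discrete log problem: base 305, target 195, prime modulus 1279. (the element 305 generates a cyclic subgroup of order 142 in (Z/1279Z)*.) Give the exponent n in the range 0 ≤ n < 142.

Baby-step giant-step with m = ceil(sqrt(142)) = 12.
Baby table (305^j mod 1279 for j=0..11):
  0:1  1:305  2:937  3:568  4:575  5:152  6:316  7:455
  8:643  9:428  10:82  11:709
Giant step factor: 305^(-12) ≡ 830 (mod 1279).
Scan 195·830^i mod 1279 for i = 0, 1, …:
  i=0: 195   i=1: 696   i=2: 851   i=3: 322
  i=4: 1228   i=5: 1156   i=6: 230   i=7: 329
  i=8: 643
Match at i=8, j=8: n = 8·12 + 8 = 104.

104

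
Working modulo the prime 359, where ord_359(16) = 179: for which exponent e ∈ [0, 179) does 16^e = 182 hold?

Baby-step giant-step with m = ceil(sqrt(179)) = 14.
Baby table (16^j mod 359 for j=0..13):
  0:1  1:16  2:256  3:147  4:198  5:296  6:69  7:27
  8:73  9:91  10:20  11:320  12:94  13:68
Giant step factor: 16^(-14) ≡ 98 (mod 359).
Scan 182·98^i mod 359 for i = 0, 1, …:
  i=0: 182   i=1: 245   i=2: 316   i=3: 94
Match at i=3, j=12: e = 3·14 + 12 = 54.

54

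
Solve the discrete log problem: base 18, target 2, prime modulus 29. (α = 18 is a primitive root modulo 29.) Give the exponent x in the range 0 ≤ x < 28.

23

Successive powers of 18 modulo 29:
  18^0=1  18^1=18  18^2=5  18^3=3  18^4=25  18^5=15
  18^6=9  18^7=17  18^8=16  18^9=27  18^10=22  18^11=19
  18^12=23  18^13=8  18^14=28  18^15=11  18^16=24  18^17=26
  18^18=4  18^19=14  18^20=20  18^21=12  18^22=13  18^23=2
So 18^23 ≡ 2 (mod 29), giving x = 23.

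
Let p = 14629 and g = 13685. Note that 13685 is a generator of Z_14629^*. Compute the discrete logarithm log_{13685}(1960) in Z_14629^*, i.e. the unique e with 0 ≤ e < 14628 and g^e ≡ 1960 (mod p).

Baby-step giant-step with m = ceil(sqrt(14628)) = 121.
Baby table (13685^j mod 14629 for j=0..120):
  0:1  1:13685  2:13396  3:8261  4:13502  5:10600  6:14465  7:8526
  8:12035  9:5693  10:9280  11:2451  12:12267  13:6120  14:1175  15:2604
  16:14125  17:7648  18:7014  19:5721  20:12106  21:11814  22:9511  23:3822
  24:5395  25:12641  26:4160  27:8161  28:5499  29:2239  30:7589  31:4194
  32:5323  33:7464  34:5162  35:13158  36:13498  37:14376  38:4768  39:4740
  40:1914  41:7180  42:9936  43:12234  44:8014  45:12606  46:7942  47:7429
  48:8944  49:12426  50:2314  51:9934  52:14122  53:10480  54:10713  55:10196
  56:858  57:9272  58:10003  59:7502  60:13177  61:10191  62:5578  63:808
  64:12585  65:13137  66:4064  67:11011  68:6835  69:13778  70:13378  71:10624
  72:6438  73:8192  74:5493  75:7903  76:358  77:13144  78:12085  79:2380
  80:6146  81:5889  82:14433  83:9476  84:7604  85:4663  86:1457  87:14347
  88:2886  89:11239  90:11038  91:10605  92:9745  93:2361  94:9453  95:58
  96:3764  97:1631  98:11010  99:7779  100:382  101:5117  102:11751  103:10467
  104:8356  105:11596  106:10497  107:9294  108:3864  109:9634  110:4742  111:26
  112:4714  113:11829  114:9980  115:14585  116:12278  117:10365  118:2241  119:5701
  120:1728
Giant step factor: 13685^(-121) ≡ 12624 (mod 14629).
Scan 1960·12624^i mod 14629 for i = 0, 1, …:
  i=0: 1960   i=1: 5401   i=2: 11084   i=3: 12660
  i=4: 12644   i=5: 837   i=6: 4150   i=7: 3151
  i=8: 1973   i=9: 8594     …   i=77: 676
  i=78: 5117
Match at i=78, j=101: e = 78·121 + 101 = 9539.

9539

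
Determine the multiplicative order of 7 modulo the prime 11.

10

The order of 7 must divide p − 1 = 10 = 2 · 5.
Divisors: 1, 2, 5, 10.
Check each in increasing order: 7^1 ≡ 7;  7^2 ≡ 5;  7^5 ≡ 10;  7^10 ≡ 1.
Smallest exponent giving 1 is 10.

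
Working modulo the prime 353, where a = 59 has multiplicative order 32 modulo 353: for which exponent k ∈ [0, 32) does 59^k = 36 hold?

30

Successive powers of 59 modulo 353:
  59^0=1  59^1=59  59^2=304  59^3=286  59^4=283  59^5=106
  59^6=253  59^7=101  59^8=311  59^9=346  59^10=293  59^11=343
  59^12=116  59^13=137  59^14=317  59^15=347  59^16=352  59^17=294
  59^18=49  59^19=67  59^20=70  59^21=247  59^22=100  59^23=252
  59^24=42  59^25=7  59^26=60  59^27=10  59^28=237  59^29=216
  59^30=36
So 59^30 ≡ 36 (mod 353), giving k = 30.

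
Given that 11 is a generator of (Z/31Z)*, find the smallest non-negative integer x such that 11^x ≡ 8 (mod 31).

24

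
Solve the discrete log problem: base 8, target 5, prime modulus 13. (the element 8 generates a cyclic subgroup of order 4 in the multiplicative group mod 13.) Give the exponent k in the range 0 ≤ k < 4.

Successive powers of 8 modulo 13:
  8^0=1  8^1=8  8^2=12  8^3=5
So 8^3 ≡ 5 (mod 13), giving k = 3.

3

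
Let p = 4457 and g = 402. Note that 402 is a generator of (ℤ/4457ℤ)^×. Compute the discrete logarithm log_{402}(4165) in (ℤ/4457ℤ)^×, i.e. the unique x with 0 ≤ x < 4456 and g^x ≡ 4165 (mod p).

4182

Baby-step giant-step with m = ceil(sqrt(4456)) = 67.
Baby table (402^j mod 4457 for j=0..66):
  0:1  1:402  2:1152  3:4033  4:3375  5:1822  6:1496  7:4154
  8:2990  9:3047  10:3676  11:2485  12:602  13:1326  14:2669  15:3258
  16:3815  17:422  18:278  19:331  20:3809  21:2467  22:2280  23:2875
  24:1387  25:449  26:2218  27:236  28:1275  29:4452  30:2447  31:3154
  32:2120  33:953  34:4261  35:1434  36:1515  37:2878  38:2593  39:3905
  40:946  41:1447  42:2284  43:26  44:1538  45:3210  46:2347  47:3067
  48:2802  49:3240  50:1036  51:1971  52:3453  53:1979  54:2212  55:2281
  56:3277  57:2539  58:25  59:1136  60:2058  61:2771  62:4149  63:980
  64:1744  65:1339  66:3438
Giant step factor: 402^(-67) ≡ 3963 (mod 4457).
Scan 4165·3963^i mod 4457 for i = 0, 1, …:
  i=0: 4165   i=1: 1624   i=2: 4   i=3: 2481
  i=4: 61   i=5: 1065   i=6: 4273   i=7: 1756
  i=8: 1651   i=9: 37     …   i=61: 638
  i=62: 1275
Match at i=62, j=28: x = 62·67 + 28 = 4182.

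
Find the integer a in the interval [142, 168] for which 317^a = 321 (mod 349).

153

Compute 317^142 mod 349 = 330, then multiply by 317 repeatedly:
  317^142=330  317^143=259  317^144=88  317^145=325  317^146=70
  317^147=203  317^148=135  317^149=217  317^150=36  317^151=244
  317^152=219  317^153=321
Found 321 at exponent 153.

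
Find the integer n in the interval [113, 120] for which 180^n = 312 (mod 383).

115

Compute 180^113 mod 383 = 82, then multiply by 180 repeatedly:
  180^113=82  180^114=206  180^115=312
Found 312 at exponent 115.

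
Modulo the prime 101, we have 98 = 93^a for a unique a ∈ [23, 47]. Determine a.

23

Compute 93^23 mod 101 = 98, then multiply by 93 repeatedly:
  93^23=98
Found 98 at exponent 23.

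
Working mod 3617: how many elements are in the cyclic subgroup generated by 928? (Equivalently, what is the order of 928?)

3616

The order of 928 must divide p − 1 = 3616 = 2^5 · 113.
Divisors: 1, 2, 4, 8, 16, 32, 113, 226, 452, 904, 1808, 3616.
Check each in increasing order: 928^1 ≡ 928;  928^2 ≡ 338;  928^4 ≡ 2117;  928^8 ≡ 226;  928^16 ≡ 438;  928^32 ≡ 143;  928^113 ≡ 1084;  928^226 ≡ 3148;  928^452 ≡ 2941;  928^904 ≡ 1234;  928^1808 ≡ 3616;  928^3616 ≡ 1.
Smallest exponent giving 1 is 3616.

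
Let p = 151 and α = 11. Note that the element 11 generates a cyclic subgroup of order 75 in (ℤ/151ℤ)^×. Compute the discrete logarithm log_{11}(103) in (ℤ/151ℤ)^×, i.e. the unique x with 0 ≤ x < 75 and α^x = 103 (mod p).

Baby-step giant-step with m = ceil(sqrt(75)) = 9.
Baby table (11^j mod 151 for j=0..8):
  0:1  1:11  2:121  3:123  4:145  5:85  6:29  7:17
  8:36
Giant step factor: 11^(-9) ≡ 98 (mod 151).
Scan 103·98^i mod 151 for i = 0, 1, …:
  i=0: 103   i=1: 128   i=2: 11
Match at i=2, j=1: x = 2·9 + 1 = 19.

19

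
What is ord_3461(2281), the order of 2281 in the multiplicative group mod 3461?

The order of 2281 must divide p − 1 = 3460 = 2^2 · 5 · 173.
Divisors: 1, 2, 4, 5, 10, 20, 173, 346, 692, 865, 1730, 3460.
Check each in increasing order: 2281^1 ≡ 2281;  2281^2 ≡ 1078;  2281^4 ≡ 2649;  2281^5 ≡ 2924;  2281^10 ≡ 1106;  2281^20 ≡ 1503;  2281^173 ≡ 520;  2281^346 ≡ 442;  2281^692 ≡ 1548;  2281^865 ≡ 2008;  2281^1730 ≡ 3460;  2281^3460 ≡ 1.
Smallest exponent giving 1 is 3460.

3460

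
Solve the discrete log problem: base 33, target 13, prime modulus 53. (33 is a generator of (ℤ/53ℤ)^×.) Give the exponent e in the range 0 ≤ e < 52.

Baby-step giant-step with m = ceil(sqrt(52)) = 8.
Baby table (33^j mod 53 for j=0..7):
  0:1  1:33  2:29  3:3  4:46  5:34  6:9  7:32
Giant step factor: 33^(-8) ≡ 13 (mod 53).
Scan 13·13^i mod 53 for i = 0, 1, …:
  i=0: 13   i=1: 10   i=2: 24   i=3: 47
  i=4: 28   i=5: 46
Match at i=5, j=4: e = 5·8 + 4 = 44.

44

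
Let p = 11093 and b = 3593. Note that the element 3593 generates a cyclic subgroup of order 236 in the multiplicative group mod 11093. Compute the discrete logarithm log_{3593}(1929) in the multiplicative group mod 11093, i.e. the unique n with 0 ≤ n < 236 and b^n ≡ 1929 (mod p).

114

Baby-step giant-step with m = ceil(sqrt(236)) = 16.
Baby table (3593^j mod 11093 for j=0..15):
  0:1  1:3593  2:8490  3:9913  4:8879  5:9872  6:5775  7:5665
  8:9783  9:7695  10:4379  11:3873  12:5067  13:2118  14:176  15:67
Giant step factor: 3593^(-16) ≡ 860 (mod 11093).
Scan 1929·860^i mod 11093 for i = 0, 1, …:
  i=0: 1929   i=1: 6083   i=2: 6577   i=3: 9883
  i=4: 2142   i=5: 682   i=6: 9684   i=7: 8490
Match at i=7, j=2: n = 7·16 + 2 = 114.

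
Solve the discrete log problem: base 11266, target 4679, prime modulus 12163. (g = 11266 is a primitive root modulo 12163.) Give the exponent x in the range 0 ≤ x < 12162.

3560

Baby-step giant-step with m = ceil(sqrt(12162)) = 111.
Baby table (11266^j mod 12163 for j=0..110):
  0:1  1:11266  2:1851  3:5984  4:8398  5:8054  6:384  7:8279
  8:5330  9:11212  10:1637  11:3334  12:1500  13:4593  14:3336  15:11869
  16:8295  17:3141  18:4339  19:77  20:3909  21:8734  22:10737  23:2007
  24:12008  25:5242  26:5007  27:9031  28:11914  29:4419  30:1295  31:6033
  32:934  33:1449  34:1688  35:6239  36:10760  37:5702  38:5929  39:9081
  40:3553  41:11828  42:8583  43:228  44:2255  45:8486  46:2096  47:5153
  48:11862  49:2411  50:2347  51:11103  52:2106  53:8346  54:6046  55:1436
  56:1186  57:6502  58:5946  59:5995  60:10694  61:4089  62:5393  63:3353
  64:8783  65:3273  66:7565  67:1149  68:3202  69:10437  70:3521  71:4043
  72:10166  73:3348  74:1105  75:6181  76:1971  77:7811  78:11584  79:8517
  80:10778  81:1719  82:2758  83:7326  84:8761  85:10844  86:3332  87:3294
  88:891  89:3531  90:7236  91:4350  92:2373  93:12107  94:1580  95:5811
  96:5460  97:4069  98:11170  99:2822  100:10733  101:5595  102:4604  103:5632
  104:7904  105:1141  106:10378  107:7792  108:4301  109:9837  110:6549
Giant step factor: 11266^(-111) ≡ 1278 (mod 12163).
Scan 4679·1278^i mod 12163 for i = 0, 1, …:
  i=0: 4679   i=1: 7729   i=2: 1306   i=3: 2737
  i=4: 7105   i=5: 6592   i=6: 7780   i=7: 5669
  i=8: 7997   i=9: 3246     …   i=31: 11520
  i=32: 5330
Match at i=32, j=8: x = 32·111 + 8 = 3560.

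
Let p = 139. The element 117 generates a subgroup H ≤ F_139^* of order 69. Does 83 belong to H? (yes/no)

yes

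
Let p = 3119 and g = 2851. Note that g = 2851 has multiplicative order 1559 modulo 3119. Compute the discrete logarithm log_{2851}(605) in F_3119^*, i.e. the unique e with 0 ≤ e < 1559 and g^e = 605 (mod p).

Baby-step giant-step with m = ceil(sqrt(1559)) = 40.
Baby table (2851^j mod 3119 for j=0..39):
  0:1  1:2851  2:87  3:1636  4:1331  5:1977  6:394  7:454
  8:3088  9:2070  10:422  11:2307  12:2405  13:1093  14:262  15:1521
  16:961  17:1329  18:2513  19:220  20:301  21:426  22:1235  23:2753
  24:1399  25:2467  26:72  27:2537  28:26  29:2389  30:2262  31:1989
  32:297  33:1498  34:887  35:2447  36:2313  37:797  38:1615  39:721
Giant step factor: 2851^(-40) ≡ 2516 (mod 3119).
Scan 605·2516^i mod 3119 for i = 0, 1, …:
  i=0: 605   i=1: 108   i=2: 375   i=3: 1562
  i=4: 52   i=5: 2953   i=6: 290   i=7: 2913
  i=8: 2577   i=9: 2450     …   i=19: 2008
  i=20: 2467
Match at i=20, j=25: e = 20·40 + 25 = 825.

825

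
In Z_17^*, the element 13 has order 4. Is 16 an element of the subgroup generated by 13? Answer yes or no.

16 ∈ ⟨13⟩ iff 16^4 ≡ 1 (mod 17), since |⟨13⟩| = 4.
16^4 mod 17 = 1.
Since 1 = 1, 16 lies in the subgroup.

yes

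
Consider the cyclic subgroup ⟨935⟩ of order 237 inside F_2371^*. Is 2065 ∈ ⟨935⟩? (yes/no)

2065 ∈ ⟨935⟩ iff 2065^237 ≡ 1 (mod 2371), since |⟨935⟩| = 237.
2065^237 mod 2371 = 1.
Since 1 = 1, 2065 lies in the subgroup.

yes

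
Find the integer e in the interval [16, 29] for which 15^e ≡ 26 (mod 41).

Compute 15^16 mod 41 = 37, then multiply by 15 repeatedly:
  15^16=37  15^17=22  15^18=2  15^19=30  15^20=40
  15^21=26
Found 26 at exponent 21.

21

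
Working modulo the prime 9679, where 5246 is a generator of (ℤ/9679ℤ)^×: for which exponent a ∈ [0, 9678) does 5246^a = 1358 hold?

4597

Baby-step giant-step with m = ceil(sqrt(9678)) = 99.
Baby table (5246^j mod 9679 for j=0..98):
  0:1  1:5246  2:3119  3:4764  4:766  5:1651  6:8120  7:241
  8:6016  9:6396  10:6002  11:705  12:1052  13:1762  14:7  15:7685
  16:2475  17:4311  18:5362  19:1878  20:8445  21:1687  22:3396  23:6056
  24:3298  25:4935  26:7364  27:2655  28:49  29:5400  30:7646  31:1140
  32:8497  33:3467  34:1041  35:2130  36:4414  37:3676  38:3728  39:5508
  40:3153  41:8906  42:343  43:8763  44:5127  45:7980  46:1405  47:4911
  48:7287  49:5231  50:1861  51:6374  52:6738  53:9519  54:2713  55:4268
  56:2401  57:3267  58:6852  59:7465  60:156  61:5340  62:2614  63:7580
  64:3348  65:5902  66:8450  67:8559  68:9312  69:839  70:7128  71:3511
  72:9248  73:3860  74:1092  75:8343  76:8619  77:4665  78:4078  79:2598
  80:1076  81:1839  82:7110  83:5873  84:1501  85:5219  86:6662  87:7662
  88:7644  89:327  90:2259  91:3618  92:9188  93:8507  94:7532  95:3194
  96:1375  97:2395  98:828
Giant step factor: 5246^(-99) ≡ 3751 (mod 9679).
Scan 1358·3751^i mod 9679 for i = 0, 1, …:
  i=0: 1358   i=1: 2704   i=2: 8791   i=3: 8367
  i=4: 5299   i=5: 5562   i=6: 4817   i=7: 7553
  i=8: 870   i=9: 1547     …   i=45: 5754
  i=46: 8763
Match at i=46, j=43: a = 46·99 + 43 = 4597.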